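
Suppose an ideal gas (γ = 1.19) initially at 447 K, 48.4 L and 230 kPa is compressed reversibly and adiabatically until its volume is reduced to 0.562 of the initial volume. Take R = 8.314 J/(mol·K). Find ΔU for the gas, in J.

n = P₁V₁/(RT₁) = 230×48.4/(8.314×447) = 3.00 mol.
Adiabatic: TV^(γ−1) = const ⇒ T₂ = 447×(1.78)^0.190 = 499 K; PV^γ = const ⇒ P₂ = 457 kPa.
For an ideal gas ΔU = nCvΔT with Cv = R/(γ−1) = 43.8 J/(mol·K).
ΔU = 3.00×43.8×(499−447) = 6780 J.

6780 J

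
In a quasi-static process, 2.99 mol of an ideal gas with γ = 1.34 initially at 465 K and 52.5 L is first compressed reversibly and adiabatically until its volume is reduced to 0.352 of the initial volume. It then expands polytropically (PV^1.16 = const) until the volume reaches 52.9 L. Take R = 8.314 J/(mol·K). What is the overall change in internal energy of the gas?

6980 J

P₁ = nRT₁/V₁ = 2.99×8.314×465/52.5 = 220 kPa.
Step 1 — Adiabatic: TV^(γ−1) = const ⇒ T₂ = 465×(2.84)^0.340 = 663 K; PV^γ = const ⇒ P₂ = 892 kPa.
ΔU = nCvΔT = 2.99×24.5×(663−465) = 14500 J.
Q = 0 for an adiabatic process, so W = −ΔU = -14500 J.
State after step 1: P = 892 kPa, V = 18.5 L, T = 663 K.
Step 2 — Polytropic n=1.16: T₂ = T₁(V₁/V₂)^(n−1) = 663×(0.349)^0.16 = 560 K; P₂ = P₁(V₁/V₂)^n = 263 kPa.
W = (P₁V₁−P₂V₂)/(n−1) = (892×18.5−263×52.9)/0.16 = 16000 J.
ΔU = nCvΔT = 2.99×24.5×(560−663) = -7510 J.
Q = ΔU + W = 8450 J.
Net over both steps: W = 1470 J, Q = 8450 J, ΔU = 6980 J.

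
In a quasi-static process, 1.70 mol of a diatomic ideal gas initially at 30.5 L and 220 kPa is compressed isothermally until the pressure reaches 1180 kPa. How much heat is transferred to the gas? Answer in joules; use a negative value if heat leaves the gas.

-11300 J

T₁ = P₁V₁/(nR) = 220×30.5/(1.70×8.314) = 475 K.
Isothermal: T stays 475 K; PV = const ⇒ V₂ = 5.69 L, P₂ = 1180 kPa.
ΔU = 0 (ideal gas, T constant).
W = nRT ln(V₂/V₁) = 1.70×8.314×475×ln(0.186) = -11300 J.
Q = ΔU + W = -11300 J.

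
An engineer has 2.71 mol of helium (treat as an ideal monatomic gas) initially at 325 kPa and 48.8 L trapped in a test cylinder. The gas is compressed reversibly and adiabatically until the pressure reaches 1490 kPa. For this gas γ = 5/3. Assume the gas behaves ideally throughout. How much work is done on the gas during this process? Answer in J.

20000 J

T₁ = P₁V₁/(nR) = 325×48.8/(2.71×8.314) = 704 K.
Adiabatic: T₂/T₁ = (P₂/P₁)^((γ−1)/γ) ⇒ T₂ = 704×(4.58)^0.400 = 1290 K; V₂ = 19.6 L.
ΔU = nCvΔT = 2.71×12.5×(1290−704) = 20000 J.
Q = 0 for an adiabatic process, so W = −ΔU = -20000 J.
Work done on the gas = −W_by = 20000 J.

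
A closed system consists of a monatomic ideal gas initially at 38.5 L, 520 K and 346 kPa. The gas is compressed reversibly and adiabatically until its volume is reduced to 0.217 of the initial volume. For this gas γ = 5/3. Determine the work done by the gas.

-35400 J

n = P₁V₁/(RT₁) = 346×38.5/(8.314×520) = 3.08 mol.
Adiabatic: TV^(γ−1) = const ⇒ T₂ = 520×(4.61)^0.667 = 1440 K; PV^γ = const ⇒ P₂ = 4420 kPa.
ΔU = nCvΔT = 3.08×12.5×(1440−520) = 35400 J.
Q = 0 for an adiabatic process, so W = −ΔU = -35400 J.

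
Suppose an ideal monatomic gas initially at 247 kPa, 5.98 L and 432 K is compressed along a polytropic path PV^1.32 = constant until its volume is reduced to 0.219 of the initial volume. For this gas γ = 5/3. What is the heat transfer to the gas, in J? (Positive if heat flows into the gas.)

n = P₁V₁/(RT₁) = 247×5.98/(8.314×432) = 0.411 mol.
Polytropic n=1.32: T₂ = T₁(V₁/V₂)^(n−1) = 432×(4.57)^0.32 = 702 K; P₂ = P₁(V₁/V₂)^n = 1830 kPa.
W = (P₁V₁−P₂V₂)/(n−1) = (247×5.98−1830×1.31)/0.32 = -2890 J.
ΔU = nCvΔT = 0.411×12.5×(702−432) = 1390 J.
Q = ΔU + W = -1500 J.

-1500 J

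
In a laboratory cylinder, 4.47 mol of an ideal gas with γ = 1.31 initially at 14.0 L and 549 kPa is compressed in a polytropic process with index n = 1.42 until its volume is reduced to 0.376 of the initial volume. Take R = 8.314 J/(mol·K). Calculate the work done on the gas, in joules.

9300 J

T₁ = P₁V₁/(nR) = 549×14.0/(4.47×8.314) = 207 K.
Polytropic n=1.42: T₂ = T₁(V₁/V₂)^(n−1) = 207×(2.66)^0.42 = 312 K; P₂ = P₁(V₁/V₂)^n = 2200 kPa.
W = (P₁V₁−P₂V₂)/(n−1) = (549×14.0−2200×5.26)/0.42 = -9300 J.
Work done on the gas = −W_by = 9300 J.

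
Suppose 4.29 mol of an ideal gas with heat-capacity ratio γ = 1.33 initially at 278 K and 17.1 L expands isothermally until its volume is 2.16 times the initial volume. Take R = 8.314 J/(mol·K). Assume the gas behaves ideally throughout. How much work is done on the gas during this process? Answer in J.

-7640 J

P₁ = nRT₁/V₁ = 4.29×8.314×278/17.1 = 580 kPa.
Isothermal: T stays 278 K; PV = const ⇒ V₂ = 36.9 L, P₂ = 268 kPa.
W = nRT ln(V₂/V₁) = 4.29×8.314×278×ln(2.16) = 7640 J.
Work done on the gas = −W_by = -7640 J.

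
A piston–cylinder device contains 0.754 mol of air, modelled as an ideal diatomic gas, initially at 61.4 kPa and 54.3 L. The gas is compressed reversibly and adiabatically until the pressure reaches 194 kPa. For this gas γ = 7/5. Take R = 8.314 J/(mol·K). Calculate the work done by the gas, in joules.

T₁ = P₁V₁/(nR) = 61.4×54.3/(0.754×8.314) = 532 K.
Adiabatic: T₂/T₁ = (P₂/P₁)^((γ−1)/γ) ⇒ T₂ = 532×(3.16)^0.286 = 739 K; V₂ = 23.9 L.
ΔU = nCvΔT = 0.754×20.8×(739−532) = 3240 J.
Q = 0 for an adiabatic process, so W = −ΔU = -3240 J.

-3240 J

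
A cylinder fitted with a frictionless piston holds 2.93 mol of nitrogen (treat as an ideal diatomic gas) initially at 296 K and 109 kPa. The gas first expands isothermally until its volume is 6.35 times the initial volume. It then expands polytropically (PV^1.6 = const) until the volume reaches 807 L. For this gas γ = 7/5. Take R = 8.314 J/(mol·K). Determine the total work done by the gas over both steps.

17200 J

V₁ = nRT₁/P₁ = 2.93×8.314×296/109 = 66.2 L.
Step 1 — Isothermal: T stays 296 K; PV = const ⇒ V₂ = 420 L, P₂ = 17.2 kPa.
ΔU = 0 (ideal gas, T constant).
W = nRT ln(V₂/V₁) = 2.93×8.314×296×ln(6.35) = 13300 J.
Q = ΔU + W = 13300 J.
State after step 1: P = 17.2 kPa, V = 420 L, T = 296 K.
Step 2 — Polytropic n=1.6: T₂ = T₁(V₁/V₂)^(n−1) = 296×(0.521)^0.60 = 200 K; P₂ = P₁(V₁/V₂)^n = 6.04 kPa.
W = (P₁V₁−P₂V₂)/(n−1) = (17.2×420−6.04×807)/0.60 = 3900 J.
ΔU = nCvΔT = 2.93×20.8×(200−296) = -5840 J.
Q = ΔU + W = -1950 J.
Net over both steps: W = 17200 J, Q = 11400 J, ΔU = -5840 J.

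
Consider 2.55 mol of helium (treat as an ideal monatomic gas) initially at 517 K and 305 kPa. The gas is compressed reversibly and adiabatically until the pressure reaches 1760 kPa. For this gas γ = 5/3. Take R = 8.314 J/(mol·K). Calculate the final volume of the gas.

V₁ = nRT₁/P₁ = 2.55×8.314×517/305 = 35.9 L.
Adiabatic: T₂/T₁ = (P₂/P₁)^((γ−1)/γ) ⇒ T₂ = 517×(5.77)^0.400 = 1040 K; V₂ = 12.6 L.

12.6 L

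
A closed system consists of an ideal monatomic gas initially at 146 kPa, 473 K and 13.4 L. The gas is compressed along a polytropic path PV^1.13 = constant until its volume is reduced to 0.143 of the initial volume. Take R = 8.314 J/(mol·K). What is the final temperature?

609 K

Polytropic n=1.13: T₂ = T₁(V₁/V₂)^(n−1) = 473×(6.99)^0.13 = 609 K; P₂ = P₁(V₁/V₂)^n = 1310 kPa.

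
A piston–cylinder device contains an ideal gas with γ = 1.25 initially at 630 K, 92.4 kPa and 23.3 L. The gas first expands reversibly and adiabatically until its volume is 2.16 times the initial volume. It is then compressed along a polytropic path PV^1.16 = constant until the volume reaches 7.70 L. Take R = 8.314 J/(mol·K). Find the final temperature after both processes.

n = P₁V₁/(RT₁) = 92.4×23.3/(8.314×630) = 0.411 mol.
Step 1 — Adiabatic: TV^(γ−1) = const ⇒ T₂ = 630×(0.463)^0.250 = 520 K; PV^γ = const ⇒ P₂ = 35.3 kPa.
ΔU = nCvΔT = 0.411×33.3×(520−630) = -1510 J.
Q = 0 for an adiabatic process, so W = −ΔU = 1510 J.
State after step 1: P = 35.3 kPa, V = 50.3 L, T = 520 K.
Step 2 — Polytropic n=1.16: T₂ = T₁(V₁/V₂)^(n−1) = 520×(6.54)^0.16 = 702 K; P₂ = P₁(V₁/V₂)^n = 311 kPa.
W = (P₁V₁−P₂V₂)/(n−1) = (35.3×50.3−311×7.70)/0.16 = -3890 J.
ΔU = nCvΔT = 0.411×33.3×(702−520) = 2490 J.
Q = ΔU + W = -1400 J.
Net over both steps: W = -2380 J, Q = -1400 J, ΔU = 981 J.

702 K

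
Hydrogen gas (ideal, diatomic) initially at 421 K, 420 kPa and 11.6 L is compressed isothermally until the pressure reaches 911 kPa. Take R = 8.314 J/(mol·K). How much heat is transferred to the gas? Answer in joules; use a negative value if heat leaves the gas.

-3770 J

n = P₁V₁/(RT₁) = 420×11.6/(8.314×421) = 1.39 mol.
Isothermal: T stays 421 K; PV = const ⇒ V₂ = 5.35 L, P₂ = 911 kPa.
ΔU = 0 (ideal gas, T constant).
W = nRT ln(V₂/V₁) = 1.39×8.314×421×ln(0.461) = -3770 J.
Q = ΔU + W = -3770 J.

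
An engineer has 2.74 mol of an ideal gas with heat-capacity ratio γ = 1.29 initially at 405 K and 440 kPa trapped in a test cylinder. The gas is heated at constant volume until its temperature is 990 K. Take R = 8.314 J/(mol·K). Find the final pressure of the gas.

V₁ = nRT₁/P₁ = 2.74×8.314×405/440 = 21.0 L.
Isochoric: V stays 21.0 L; P/T = const ⇒ T₂ = 990 K, P₂ = 1080 kPa.

1080 kPa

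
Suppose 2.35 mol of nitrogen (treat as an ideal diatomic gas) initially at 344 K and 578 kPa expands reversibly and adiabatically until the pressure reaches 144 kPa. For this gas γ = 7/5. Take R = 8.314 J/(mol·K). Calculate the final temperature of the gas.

231 K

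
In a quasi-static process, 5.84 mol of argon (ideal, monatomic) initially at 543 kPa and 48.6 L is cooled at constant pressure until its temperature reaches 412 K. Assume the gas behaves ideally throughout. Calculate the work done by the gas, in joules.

T₁ = P₁V₁/(nR) = 543×48.6/(5.84×8.314) = 544 K.
Isobaric: P stays 543 kPa; V/T = const ⇒ T₂ = 412 K, V₂ = 36.8 L.
W = PΔV = 543×(36.8−48.6) kPa·L = -6390 J.

-6390 J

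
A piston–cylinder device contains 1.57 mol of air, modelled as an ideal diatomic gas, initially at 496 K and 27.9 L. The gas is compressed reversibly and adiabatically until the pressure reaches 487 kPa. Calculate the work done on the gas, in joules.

3820 J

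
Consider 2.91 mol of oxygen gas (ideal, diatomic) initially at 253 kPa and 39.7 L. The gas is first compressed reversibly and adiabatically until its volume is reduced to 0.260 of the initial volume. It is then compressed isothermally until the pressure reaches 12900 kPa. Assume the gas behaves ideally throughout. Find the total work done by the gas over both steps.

-53100 J

T₁ = P₁V₁/(nR) = 253×39.7/(2.91×8.314) = 415 K.
Step 1 — Adiabatic: TV^(γ−1) = const ⇒ T₂ = 415×(3.85)^0.400 = 712 K; PV^γ = const ⇒ P₂ = 1670 kPa.
ΔU = nCvΔT = 2.91×20.8×(712−415) = 17900 J.
Q = 0 for an adiabatic process, so W = −ΔU = -17900 J.
State after step 1: P = 1670 kPa, V = 10.3 L, T = 712 K.
Step 2 — Isothermal: T stays 712 K; PV = const ⇒ V₂ = 1.33 L, P₂ = 12900 kPa.
ΔU = 0 (ideal gas, T constant).
W = nRT ln(V₂/V₁) = 2.91×8.314×712×ln(0.129) = -35200 J.
Q = ΔU + W = -35200 J.
Net over both steps: W = -53100 J, Q = -35200 J, ΔU = 17900 J.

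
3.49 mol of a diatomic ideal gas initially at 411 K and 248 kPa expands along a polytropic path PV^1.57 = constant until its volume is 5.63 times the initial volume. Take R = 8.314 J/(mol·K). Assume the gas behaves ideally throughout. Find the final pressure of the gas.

16.4 kPa

V₁ = nRT₁/P₁ = 3.49×8.314×411/248 = 48.1 L.
Polytropic n=1.57: T₂ = T₁(V₁/V₂)^(n−1) = 411×(0.178)^0.57 = 153 K; P₂ = P₁(V₁/V₂)^n = 16.4 kPa.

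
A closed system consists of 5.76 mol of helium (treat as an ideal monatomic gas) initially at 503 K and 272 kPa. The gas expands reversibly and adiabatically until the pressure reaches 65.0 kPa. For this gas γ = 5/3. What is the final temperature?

V₁ = nRT₁/P₁ = 5.76×8.314×503/272 = 88.6 L.
Adiabatic: T₂/T₁ = (P₂/P₁)^((γ−1)/γ) ⇒ T₂ = 503×(0.239)^0.400 = 284 K; V₂ = 209 L.

284 K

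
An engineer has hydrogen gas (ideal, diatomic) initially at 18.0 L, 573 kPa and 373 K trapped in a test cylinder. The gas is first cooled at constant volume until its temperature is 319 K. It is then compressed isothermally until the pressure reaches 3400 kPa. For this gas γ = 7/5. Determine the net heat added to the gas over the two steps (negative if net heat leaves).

n = P₁V₁/(RT₁) = 573×18.0/(8.314×373) = 3.33 mol.
Step 1 — Isochoric: V stays 18.0 L; P/T = const ⇒ T₂ = 319 K, P₂ = 490 kPa.
W = 0 (no volume change).
ΔU = nCvΔT = 3.33×20.8×(319−373) = -3730 J.
Q = ΔU = -3730 J.
State after step 1: P = 490 kPa, V = 18.0 L, T = 319 K.
Step 2 — Isothermal: T stays 319 K; PV = const ⇒ V₂ = 2.59 L, P₂ = 3400 kPa.
ΔU = 0 (ideal gas, T constant).
W = nRT ln(V₂/V₁) = 3.33×8.314×319×ln(0.144) = -17100 J.
Q = ΔU + W = -17100 J.
Net over both steps: W = -17100 J, Q = -20800 J, ΔU = -3730 J.

-20800 J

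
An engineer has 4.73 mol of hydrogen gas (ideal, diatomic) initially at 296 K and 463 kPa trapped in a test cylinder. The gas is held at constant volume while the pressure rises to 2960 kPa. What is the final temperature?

1890 K

V₁ = nRT₁/P₁ = 4.73×8.314×296/463 = 25.1 L.
Isochoric: V stays 25.1 L; P/T = const ⇒ T₂ = 1890 K, P₂ = 2960 kPa.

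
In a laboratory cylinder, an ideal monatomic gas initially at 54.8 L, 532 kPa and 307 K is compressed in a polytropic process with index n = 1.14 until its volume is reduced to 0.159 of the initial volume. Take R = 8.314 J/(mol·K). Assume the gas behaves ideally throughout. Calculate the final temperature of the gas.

397 K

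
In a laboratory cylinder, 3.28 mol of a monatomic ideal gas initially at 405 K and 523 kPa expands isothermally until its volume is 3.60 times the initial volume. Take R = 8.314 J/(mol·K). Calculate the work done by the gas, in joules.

V₁ = nRT₁/P₁ = 3.28×8.314×405/523 = 21.1 L.
Isothermal: T stays 405 K; PV = const ⇒ V₂ = 76.0 L, P₂ = 145 kPa.
W = nRT ln(V₂/V₁) = 3.28×8.314×405×ln(3.60) = 14100 J.

14100 J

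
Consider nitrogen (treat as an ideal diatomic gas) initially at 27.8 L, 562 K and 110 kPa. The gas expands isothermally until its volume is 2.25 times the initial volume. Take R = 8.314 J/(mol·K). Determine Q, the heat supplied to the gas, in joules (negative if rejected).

n = P₁V₁/(RT₁) = 110×27.8/(8.314×562) = 0.654 mol.
Isothermal: T stays 562 K; PV = const ⇒ V₂ = 62.6 L, P₂ = 48.9 kPa.
ΔU = 0 (ideal gas, T constant).
W = nRT ln(V₂/V₁) = 0.654×8.314×562×ln(2.25) = 2480 J.
Q = ΔU + W = 2480 J.

2480 J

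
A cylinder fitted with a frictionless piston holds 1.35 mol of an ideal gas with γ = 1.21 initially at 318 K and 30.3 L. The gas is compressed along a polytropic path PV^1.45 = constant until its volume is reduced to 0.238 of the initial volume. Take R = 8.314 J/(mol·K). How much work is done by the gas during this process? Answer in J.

P₁ = nRT₁/V₁ = 1.35×8.314×318/30.3 = 118 kPa.
Polytropic n=1.45: T₂ = T₁(V₁/V₂)^(n−1) = 318×(4.20)^0.45 = 607 K; P₂ = P₁(V₁/V₂)^n = 944 kPa.
W = (P₁V₁−P₂V₂)/(n−1) = (118×30.3−944×7.21)/0.45 = -7200 J.

-7200 J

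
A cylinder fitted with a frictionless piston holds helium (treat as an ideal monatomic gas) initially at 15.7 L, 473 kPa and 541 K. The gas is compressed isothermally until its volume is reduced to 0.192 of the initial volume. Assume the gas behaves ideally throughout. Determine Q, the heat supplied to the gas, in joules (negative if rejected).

n = P₁V₁/(RT₁) = 473×15.7/(8.314×541) = 1.65 mol.
Isothermal: T stays 541 K; PV = const ⇒ V₂ = 3.01 L, P₂ = 2460 kPa.
ΔU = 0 (ideal gas, T constant).
W = nRT ln(V₂/V₁) = 1.65×8.314×541×ln(0.192) = -12300 J.
Q = ΔU + W = -12300 J.

-12300 J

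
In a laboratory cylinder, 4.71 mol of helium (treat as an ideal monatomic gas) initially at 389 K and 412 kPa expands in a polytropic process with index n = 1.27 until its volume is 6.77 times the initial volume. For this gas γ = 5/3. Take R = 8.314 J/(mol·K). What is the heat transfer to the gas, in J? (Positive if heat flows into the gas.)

13500 J

V₁ = nRT₁/P₁ = 4.71×8.314×389/412 = 37.0 L.
Polytropic n=1.27: T₂ = T₁(V₁/V₂)^(n−1) = 389×(0.148)^0.27 = 232 K; P₂ = P₁(V₁/V₂)^n = 36.3 kPa.
W = (P₁V₁−P₂V₂)/(n−1) = (412×37.0−36.3×250)/0.27 = 22800 J.
ΔU = nCvΔT = 4.71×12.5×(232−389) = -9220 J.
Q = ΔU + W = 13500 J.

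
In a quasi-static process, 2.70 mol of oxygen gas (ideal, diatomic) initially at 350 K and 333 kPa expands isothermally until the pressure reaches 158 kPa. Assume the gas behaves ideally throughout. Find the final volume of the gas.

V₁ = nRT₁/P₁ = 2.70×8.314×350/333 = 23.6 L.
Isothermal: T stays 350 K; PV = const ⇒ V₂ = 49.7 L, P₂ = 158 kPa.

49.7 L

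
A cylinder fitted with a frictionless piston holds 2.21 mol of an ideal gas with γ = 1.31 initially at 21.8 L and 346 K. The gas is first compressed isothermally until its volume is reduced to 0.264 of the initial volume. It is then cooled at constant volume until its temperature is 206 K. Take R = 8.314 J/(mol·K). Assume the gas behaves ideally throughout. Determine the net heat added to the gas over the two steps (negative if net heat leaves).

P₁ = nRT₁/V₁ = 2.21×8.314×346/21.8 = 292 kPa.
Step 1 — Isothermal: T stays 346 K; PV = const ⇒ V₂ = 5.76 L, P₂ = 1100 kPa.
ΔU = 0 (ideal gas, T constant).
W = nRT ln(V₂/V₁) = 2.21×8.314×346×ln(0.264) = -8470 J.
Q = ΔU + W = -8470 J.
State after step 1: P = 1100 kPa, V = 5.76 L, T = 346 K.
Step 2 — Isochoric: V stays 5.76 L; P/T = const ⇒ T₂ = 206 K, P₂ = 658 kPa.
W = 0 (no volume change).
ΔU = nCvΔT = 2.21×26.8×(206−346) = -8300 J.
Q = ΔU = -8300 J.
Net over both steps: W = -8470 J, Q = -16800 J, ΔU = -8300 J.

-16800 J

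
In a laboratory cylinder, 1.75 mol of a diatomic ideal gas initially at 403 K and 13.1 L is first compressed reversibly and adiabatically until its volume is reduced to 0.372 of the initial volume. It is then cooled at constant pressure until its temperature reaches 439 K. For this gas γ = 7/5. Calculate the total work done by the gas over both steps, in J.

P₁ = nRT₁/V₁ = 1.75×8.314×403/13.1 = 448 kPa.
Step 1 — Adiabatic: TV^(γ−1) = const ⇒ T₂ = 403×(2.69)^0.400 = 599 K; PV^γ = const ⇒ P₂ = 1790 kPa.
ΔU = nCvΔT = 1.75×20.8×(599−403) = 7110 J.
Q = 0 for an adiabatic process, so W = −ΔU = -7110 J.
State after step 1: P = 1790 kPa, V = 4.87 L, T = 599 K.
Step 2 — Isobaric: P stays 1790 kPa; V/T = const ⇒ T₂ = 439 K, V₂ = 3.57 L.
W = PΔV = 1790×(3.57−4.87) kPa·L = -2320 J.
ΔU = nCvΔT = 1.75×20.8×(439−599) = -5800 J.
Q = ΔU + W = nCpΔT = -8120 J.
Net over both steps: W = -9430 J, Q = -8120 J, ΔU = 1310 J.

-9430 J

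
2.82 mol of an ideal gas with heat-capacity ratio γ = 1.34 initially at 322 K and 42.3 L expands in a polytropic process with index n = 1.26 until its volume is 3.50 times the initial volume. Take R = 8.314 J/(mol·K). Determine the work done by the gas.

8070 J

P₁ = nRT₁/V₁ = 2.82×8.314×322/42.3 = 178 kPa.
Polytropic n=1.26: T₂ = T₁(V₁/V₂)^(n−1) = 322×(0.286)^0.26 = 232 K; P₂ = P₁(V₁/V₂)^n = 36.8 kPa.
W = (P₁V₁−P₂V₂)/(n−1) = (178×42.3−36.8×148)/0.26 = 8070 J.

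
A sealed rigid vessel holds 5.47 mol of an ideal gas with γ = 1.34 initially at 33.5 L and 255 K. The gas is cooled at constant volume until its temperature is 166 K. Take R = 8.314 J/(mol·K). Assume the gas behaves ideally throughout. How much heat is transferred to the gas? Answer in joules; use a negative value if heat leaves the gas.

-11900 J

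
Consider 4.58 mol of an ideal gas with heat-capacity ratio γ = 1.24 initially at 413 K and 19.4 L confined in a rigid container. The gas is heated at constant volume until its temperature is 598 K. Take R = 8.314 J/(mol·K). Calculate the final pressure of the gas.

1170 kPa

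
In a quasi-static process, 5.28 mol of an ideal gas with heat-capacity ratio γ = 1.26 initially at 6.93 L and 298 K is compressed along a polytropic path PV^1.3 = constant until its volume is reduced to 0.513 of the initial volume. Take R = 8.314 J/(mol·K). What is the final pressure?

P₁ = nRT₁/V₁ = 5.28×8.314×298/6.93 = 1890 kPa.
Polytropic n=1.3: T₂ = T₁(V₁/V₂)^(n−1) = 298×(1.95)^0.30 = 364 K; P₂ = P₁(V₁/V₂)^n = 4500 kPa.

4500 kPa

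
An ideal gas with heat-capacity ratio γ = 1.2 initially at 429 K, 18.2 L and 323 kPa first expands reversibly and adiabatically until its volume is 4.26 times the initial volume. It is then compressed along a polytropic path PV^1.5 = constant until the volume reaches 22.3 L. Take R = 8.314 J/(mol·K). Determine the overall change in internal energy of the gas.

11600 J

n = P₁V₁/(RT₁) = 323×18.2/(8.314×429) = 1.65 mol.
Step 1 — Adiabatic: TV^(γ−1) = const ⇒ T₂ = 429×(0.235)^0.200 = 321 K; PV^γ = const ⇒ P₂ = 56.7 kPa.
ΔU = nCvΔT = 1.65×41.6×(321−429) = -7400 J.
Q = 0 for an adiabatic process, so W = −ΔU = 7400 J.
State after step 1: P = 56.7 kPa, V = 77.5 L, T = 321 K.
Step 2 — Polytropic n=1.5: T₂ = T₁(V₁/V₂)^(n−1) = 321×(3.48)^0.50 = 599 K; P₂ = P₁(V₁/V₂)^n = 368 kPa.
W = (P₁V₁−P₂V₂)/(n−1) = (56.7×77.5−368×22.3)/0.50 = -7610 J.
ΔU = nCvΔT = 1.65×41.6×(599−321) = 19000 J.
Q = ΔU + W = 11400 J.
Net over both steps: W = -211 J, Q = 11400 J, ΔU = 11600 J.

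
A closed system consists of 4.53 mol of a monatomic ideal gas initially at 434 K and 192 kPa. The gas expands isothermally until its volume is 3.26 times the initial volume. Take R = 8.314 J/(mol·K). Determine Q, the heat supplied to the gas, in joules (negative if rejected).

V₁ = nRT₁/P₁ = 4.53×8.314×434/192 = 85.1 L.
Isothermal: T stays 434 K; PV = const ⇒ V₂ = 278 L, P₂ = 58.9 kPa.
ΔU = 0 (ideal gas, T constant).
W = nRT ln(V₂/V₁) = 4.53×8.314×434×ln(3.26) = 19300 J.
Q = ΔU + W = 19300 J.

19300 J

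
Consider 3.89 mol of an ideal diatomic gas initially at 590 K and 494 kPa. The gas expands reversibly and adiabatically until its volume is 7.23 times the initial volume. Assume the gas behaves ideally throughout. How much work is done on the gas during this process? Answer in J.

V₁ = nRT₁/P₁ = 3.89×8.314×590/494 = 38.6 L.
Adiabatic: TV^(γ−1) = const ⇒ T₂ = 590×(0.138)^0.400 = 267 K; PV^γ = const ⇒ P₂ = 31.0 kPa.
ΔU = nCvΔT = 3.89×20.8×(267−590) = -26100 J.
Q = 0 for an adiabatic process, so W = −ΔU = 26100 J.
Work done on the gas = −W_by = -26100 J.

-26100 J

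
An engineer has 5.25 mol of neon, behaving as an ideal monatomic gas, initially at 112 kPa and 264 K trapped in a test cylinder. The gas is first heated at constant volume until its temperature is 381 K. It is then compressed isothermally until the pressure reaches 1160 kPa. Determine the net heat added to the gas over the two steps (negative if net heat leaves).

V₁ = nRT₁/P₁ = 5.25×8.314×264/112 = 103 L.
Step 1 — Isochoric: V stays 103 L; P/T = const ⇒ T₂ = 381 K, P₂ = 162 kPa.
W = 0 (no volume change).
ΔU = nCvΔT = 5.25×12.5×(381−264) = 7660 J.
Q = ΔU = 7660 J.
State after step 1: P = 162 kPa, V = 103 L, T = 381 K.
Step 2 — Isothermal: T stays 381 K; PV = const ⇒ V₂ = 14.3 L, P₂ = 1160 kPa.
ΔU = 0 (ideal gas, T constant).
W = nRT ln(V₂/V₁) = 5.25×8.314×381×ln(0.139) = -32800 J.
Q = ΔU + W = -32800 J.
Net over both steps: W = -32800 J, Q = -25100 J, ΔU = 7660 J.

-25100 J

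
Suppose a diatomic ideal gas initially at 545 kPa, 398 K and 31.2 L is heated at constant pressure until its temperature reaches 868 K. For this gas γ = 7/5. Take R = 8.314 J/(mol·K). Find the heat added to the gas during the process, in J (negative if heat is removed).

70300 J

n = P₁V₁/(RT₁) = 545×31.2/(8.314×398) = 5.14 mol.
Isobaric: P stays 545 kPa; V/T = const ⇒ T₂ = 868 K, V₂ = 68.0 L.
W = PΔV = 545×(68.0−31.2) kPa·L = 20100 J.
ΔU = nCvΔT = 5.14×20.8×(868−398) = 50200 J.
Q = ΔU + W = nCpΔT = 70300 J.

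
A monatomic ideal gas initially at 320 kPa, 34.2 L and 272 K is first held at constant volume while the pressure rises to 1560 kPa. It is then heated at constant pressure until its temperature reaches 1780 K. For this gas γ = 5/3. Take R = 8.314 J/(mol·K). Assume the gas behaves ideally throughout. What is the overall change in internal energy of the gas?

91000 J

n = P₁V₁/(RT₁) = 320×34.2/(8.314×272) = 4.84 mol.
Step 1 — Isochoric: V stays 34.2 L; P/T = const ⇒ T₂ = 1330 K, P₂ = 1560 kPa.
W = 0 (no volume change).
ΔU = nCvΔT = 4.84×12.5×(1330−272) = 63600 J.
Q = ΔU = 63600 J.
State after step 1: P = 1560 kPa, V = 34.2 L, T = 1330 K.
Step 2 — Isobaric: P stays 1560 kPa; V/T = const ⇒ T₂ = 1780 K, V₂ = 45.9 L.
W = PΔV = 1560×(45.9−34.2) kPa·L = 18300 J.
ΔU = nCvΔT = 4.84×12.5×(1780−1330) = 27400 J.
Q = ΔU + W = nCpΔT = 45700 J.
Net over both steps: W = 18300 J, Q = 109000 J, ΔU = 91000 J.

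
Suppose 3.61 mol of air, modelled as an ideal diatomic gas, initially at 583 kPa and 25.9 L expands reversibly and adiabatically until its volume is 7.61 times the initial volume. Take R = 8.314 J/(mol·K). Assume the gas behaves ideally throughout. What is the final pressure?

T₁ = P₁V₁/(nR) = 583×25.9/(3.61×8.314) = 503 K.
Adiabatic: TV^(γ−1) = const ⇒ T₂ = 503×(0.131)^0.400 = 223 K; PV^γ = const ⇒ P₂ = 34.0 kPa.

34.0 kPa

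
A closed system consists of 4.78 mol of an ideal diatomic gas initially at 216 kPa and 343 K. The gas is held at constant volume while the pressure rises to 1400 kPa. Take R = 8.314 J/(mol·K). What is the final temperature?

2220 K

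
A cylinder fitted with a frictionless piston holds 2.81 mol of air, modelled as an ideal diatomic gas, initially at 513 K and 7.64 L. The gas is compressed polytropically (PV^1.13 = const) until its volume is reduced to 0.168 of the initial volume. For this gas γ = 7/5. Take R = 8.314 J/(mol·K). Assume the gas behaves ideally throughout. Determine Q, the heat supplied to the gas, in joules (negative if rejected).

-16200 J

P₁ = nRT₁/V₁ = 2.81×8.314×513/7.64 = 1570 kPa.
Polytropic n=1.13: T₂ = T₁(V₁/V₂)^(n−1) = 513×(5.95)^0.13 = 647 K; P₂ = P₁(V₁/V₂)^n = 11800 kPa.
W = (P₁V₁−P₂V₂)/(n−1) = (1570×7.64−11800×1.28)/0.13 = -24100 J.
ΔU = nCvΔT = 2.81×20.8×(647−513) = 7820 J.
Q = ΔU + W = -16200 J.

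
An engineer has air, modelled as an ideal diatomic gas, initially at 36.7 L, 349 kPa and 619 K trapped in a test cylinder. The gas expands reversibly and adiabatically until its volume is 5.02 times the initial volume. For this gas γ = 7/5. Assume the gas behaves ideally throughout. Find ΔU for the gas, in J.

n = P₁V₁/(RT₁) = 349×36.7/(8.314×619) = 2.49 mol.
Adiabatic: TV^(γ−1) = const ⇒ T₂ = 619×(0.199)^0.400 = 325 K; PV^γ = const ⇒ P₂ = 36.5 kPa.
For an ideal gas ΔU = nCvΔT with Cv = (5/2)R = 20.8 J/(mol·K).
ΔU = 2.49×20.8×(325−619) = -15200 J.

-15200 J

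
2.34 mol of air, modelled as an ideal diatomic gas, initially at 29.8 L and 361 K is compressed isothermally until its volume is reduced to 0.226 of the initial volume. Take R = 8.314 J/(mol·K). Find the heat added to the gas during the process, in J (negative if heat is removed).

-10400 J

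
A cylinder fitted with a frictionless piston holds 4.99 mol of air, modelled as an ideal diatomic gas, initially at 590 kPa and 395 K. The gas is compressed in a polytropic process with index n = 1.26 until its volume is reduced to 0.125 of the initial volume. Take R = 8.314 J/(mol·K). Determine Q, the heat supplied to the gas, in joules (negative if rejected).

-15800 J

V₁ = nRT₁/P₁ = 4.99×8.314×395/590 = 27.8 L.
Polytropic n=1.26: T₂ = T₁(V₁/V₂)^(n−1) = 395×(8.00)^0.26 = 678 K; P₂ = P₁(V₁/V₂)^n = 8100 kPa.
W = (P₁V₁−P₂V₂)/(n−1) = (590×27.8−8100×3.47)/0.26 = -45200 J.
ΔU = nCvΔT = 4.99×20.8×(678−395) = 29400 J.
Q = ΔU + W = -15800 J.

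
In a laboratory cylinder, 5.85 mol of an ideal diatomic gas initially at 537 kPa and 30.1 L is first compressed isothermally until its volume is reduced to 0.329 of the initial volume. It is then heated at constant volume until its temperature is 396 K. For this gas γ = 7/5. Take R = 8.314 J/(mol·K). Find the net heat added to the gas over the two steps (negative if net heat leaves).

T₁ = P₁V₁/(nR) = 537×30.1/(5.85×8.314) = 332 K.
Step 1 — Isothermal: T stays 332 K; PV = const ⇒ V₂ = 9.90 L, P₂ = 1630 kPa.
ΔU = 0 (ideal gas, T constant).
W = nRT ln(V₂/V₁) = 5.85×8.314×332×ln(0.329) = -18000 J.
Q = ΔU + W = -18000 J.
State after step 1: P = 1630 kPa, V = 9.90 L, T = 332 K.
Step 2 — Isochoric: V stays 9.90 L; P/T = const ⇒ T₂ = 396 K, P₂ = 1940 kPa.
W = 0 (no volume change).
ΔU = nCvΔT = 5.85×20.8×(396−332) = 7740 J.
Q = ΔU = 7740 J.
Net over both steps: W = -18000 J, Q = -10200 J, ΔU = 7740 J.

-10200 J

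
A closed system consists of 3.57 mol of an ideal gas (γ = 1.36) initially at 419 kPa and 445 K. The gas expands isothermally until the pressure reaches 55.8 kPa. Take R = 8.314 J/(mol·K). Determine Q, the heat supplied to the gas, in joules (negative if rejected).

V₁ = nRT₁/P₁ = 3.57×8.314×445/419 = 31.5 L.
Isothermal: T stays 445 K; PV = const ⇒ V₂ = 237 L, P₂ = 55.8 kPa.
ΔU = 0 (ideal gas, T constant).
W = nRT ln(V₂/V₁) = 3.57×8.314×445×ln(7.51) = 26600 J.
Q = ΔU + W = 26600 J.

26600 J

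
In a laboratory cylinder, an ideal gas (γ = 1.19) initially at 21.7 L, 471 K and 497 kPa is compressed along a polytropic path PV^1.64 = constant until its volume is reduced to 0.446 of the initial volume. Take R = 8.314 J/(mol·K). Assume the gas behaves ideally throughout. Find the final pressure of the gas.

Polytropic n=1.64: T₂ = T₁(V₁/V₂)^(n−1) = 471×(2.24)^0.64 = 790 K; P₂ = P₁(V₁/V₂)^n = 1870 kPa.

1870 kPa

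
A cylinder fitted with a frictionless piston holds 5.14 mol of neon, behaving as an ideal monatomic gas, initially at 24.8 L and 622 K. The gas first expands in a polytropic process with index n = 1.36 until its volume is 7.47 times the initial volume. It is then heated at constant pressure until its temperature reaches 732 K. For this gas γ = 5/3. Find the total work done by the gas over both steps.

P₁ = nRT₁/V₁ = 5.14×8.314×622/24.8 = 1070 kPa.
Step 1 — Polytropic n=1.36: T₂ = T₁(V₁/V₂)^(n−1) = 622×(0.134)^0.36 = 302 K; P₂ = P₁(V₁/V₂)^n = 69.6 kPa.
W = (P₁V₁−P₂V₂)/(n−1) = (1070×24.8−69.6×185)/0.36 = 38000 J.
ΔU = nCvΔT = 5.14×12.5×(302−622) = -20500 J.
Q = ΔU + W = 17500 J.
State after step 1: P = 69.6 kPa, V = 185 L, T = 302 K.
Step 2 — Isobaric: P stays 69.6 kPa; V/T = const ⇒ T₂ = 732 K, V₂ = 450 L.
W = PΔV = 69.6×(450−185) kPa·L = 18400 J.
ΔU = nCvΔT = 5.14×12.5×(732−302) = 27600 J.
Q = ΔU + W = nCpΔT = 46000 J.
Net over both steps: W = 56400 J, Q = 63500 J, ΔU = 7050 J.

56400 J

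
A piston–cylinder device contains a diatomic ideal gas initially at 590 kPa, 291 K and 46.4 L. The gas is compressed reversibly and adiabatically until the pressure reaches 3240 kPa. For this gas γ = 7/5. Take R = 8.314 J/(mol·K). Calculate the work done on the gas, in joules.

42900 J

n = P₁V₁/(RT₁) = 590×46.4/(8.314×291) = 11.3 mol.
Adiabatic: T₂/T₁ = (P₂/P₁)^((γ−1)/γ) ⇒ T₂ = 291×(5.49)^0.286 = 473 K; V₂ = 13.7 L.
ΔU = nCvΔT = 11.3×20.8×(473−291) = 42900 J.
Q = 0 for an adiabatic process, so W = −ΔU = -42900 J.
Work done on the gas = −W_by = 42900 J.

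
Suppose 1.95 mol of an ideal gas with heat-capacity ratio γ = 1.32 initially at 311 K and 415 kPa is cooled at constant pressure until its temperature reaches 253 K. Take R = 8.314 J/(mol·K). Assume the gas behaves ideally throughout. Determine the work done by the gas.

-940 J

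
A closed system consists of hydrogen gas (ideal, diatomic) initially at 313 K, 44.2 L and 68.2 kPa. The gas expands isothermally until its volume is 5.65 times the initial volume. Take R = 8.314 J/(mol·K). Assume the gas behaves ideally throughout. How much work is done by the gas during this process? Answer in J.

n = P₁V₁/(RT₁) = 68.2×44.2/(8.314×313) = 1.16 mol.
Isothermal: T stays 313 K; PV = const ⇒ V₂ = 250 L, P₂ = 12.1 kPa.
W = nRT ln(V₂/V₁) = 1.16×8.314×313×ln(5.65) = 5220 J.

5220 J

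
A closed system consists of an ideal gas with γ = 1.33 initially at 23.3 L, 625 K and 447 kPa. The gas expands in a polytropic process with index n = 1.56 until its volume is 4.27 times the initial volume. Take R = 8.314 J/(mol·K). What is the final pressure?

46.4 kPa

Polytropic n=1.56: T₂ = T₁(V₁/V₂)^(n−1) = 625×(0.234)^0.56 = 277 K; P₂ = P₁(V₁/V₂)^n = 46.4 kPa.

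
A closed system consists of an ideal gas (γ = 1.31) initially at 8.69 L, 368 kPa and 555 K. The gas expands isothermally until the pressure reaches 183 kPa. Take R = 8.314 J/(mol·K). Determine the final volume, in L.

17.5 L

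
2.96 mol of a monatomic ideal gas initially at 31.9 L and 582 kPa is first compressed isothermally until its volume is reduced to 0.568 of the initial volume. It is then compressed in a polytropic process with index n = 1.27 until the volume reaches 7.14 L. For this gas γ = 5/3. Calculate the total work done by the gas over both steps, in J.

T₁ = P₁V₁/(nR) = 582×31.9/(2.96×8.314) = 754 K.
Step 1 — Isothermal: T stays 754 K; PV = const ⇒ V₂ = 18.1 L, P₂ = 1020 kPa.
ΔU = 0 (ideal gas, T constant).
W = nRT ln(V₂/V₁) = 2.96×8.314×754×ln(0.568) = -10500 J.
Q = ΔU + W = -10500 J.
State after step 1: P = 1020 kPa, V = 18.1 L, T = 754 K.
Step 2 — Polytropic n=1.27: T₂ = T₁(V₁/V₂)^(n−1) = 754×(2.54)^0.27 = 970 K; P₂ = P₁(V₁/V₂)^n = 3340 kPa.
W = (P₁V₁−P₂V₂)/(n−1) = (1020×18.1−3340×7.14)/0.27 = -19700 J.
ΔU = nCvΔT = 2.96×12.5×(970−754) = 7960 J.
Q = ΔU + W = -11700 J.
Net over both steps: W = -30200 J, Q = -22200 J, ΔU = 7960 J.

-30200 J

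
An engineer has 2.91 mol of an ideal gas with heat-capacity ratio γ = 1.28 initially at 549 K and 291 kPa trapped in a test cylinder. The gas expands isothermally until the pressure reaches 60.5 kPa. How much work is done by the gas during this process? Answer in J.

V₁ = nRT₁/P₁ = 2.91×8.314×549/291 = 45.6 L.
Isothermal: T stays 549 K; PV = const ⇒ V₂ = 220 L, P₂ = 60.5 kPa.
W = nRT ln(V₂/V₁) = 2.91×8.314×549×ln(4.81) = 20900 J.

20900 J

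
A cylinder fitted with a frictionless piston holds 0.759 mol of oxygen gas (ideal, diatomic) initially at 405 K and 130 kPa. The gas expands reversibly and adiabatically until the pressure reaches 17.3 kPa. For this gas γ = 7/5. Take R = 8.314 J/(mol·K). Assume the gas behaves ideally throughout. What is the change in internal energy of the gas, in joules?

-2800 J

V₁ = nRT₁/P₁ = 0.759×8.314×405/130 = 19.7 L.
Adiabatic: T₂/T₁ = (P₂/P₁)^((γ−1)/γ) ⇒ T₂ = 405×(0.133)^0.286 = 228 K; V₂ = 83.0 L.
For an ideal gas ΔU = nCvΔT with Cv = (5/2)R = 20.8 J/(mol·K).
ΔU = 0.759×20.8×(228−405) = -2800 J.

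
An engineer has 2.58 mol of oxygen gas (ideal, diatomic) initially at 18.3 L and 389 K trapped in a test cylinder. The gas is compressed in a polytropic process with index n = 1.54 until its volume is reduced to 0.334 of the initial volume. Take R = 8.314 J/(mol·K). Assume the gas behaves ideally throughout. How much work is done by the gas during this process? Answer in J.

-12500 J

P₁ = nRT₁/V₁ = 2.58×8.314×389/18.3 = 456 kPa.
Polytropic n=1.54: T₂ = T₁(V₁/V₂)^(n−1) = 389×(2.99)^0.54 = 703 K; P₂ = P₁(V₁/V₂)^n = 2470 kPa.
W = (P₁V₁−P₂V₂)/(n−1) = (456×18.3−2470×6.11)/0.54 = -12500 J.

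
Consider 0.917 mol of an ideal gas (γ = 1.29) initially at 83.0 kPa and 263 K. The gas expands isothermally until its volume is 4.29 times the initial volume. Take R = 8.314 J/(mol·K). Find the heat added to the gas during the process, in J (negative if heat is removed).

V₁ = nRT₁/P₁ = 0.917×8.314×263/83.0 = 24.2 L.
Isothermal: T stays 263 K; PV = const ⇒ V₂ = 104 L, P₂ = 19.3 kPa.
ΔU = 0 (ideal gas, T constant).
W = nRT ln(V₂/V₁) = 0.917×8.314×263×ln(4.29) = 2920 J.
Q = ΔU + W = 2920 J.

2920 J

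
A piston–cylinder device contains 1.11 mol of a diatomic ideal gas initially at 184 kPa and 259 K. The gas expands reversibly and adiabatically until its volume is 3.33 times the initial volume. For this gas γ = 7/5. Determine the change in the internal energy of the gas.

V₁ = nRT₁/P₁ = 1.11×8.314×259/184 = 13.0 L.
Adiabatic: TV^(γ−1) = const ⇒ T₂ = 259×(0.300)^0.400 = 160 K; PV^γ = const ⇒ P₂ = 34.2 kPa.
For an ideal gas ΔU = nCvΔT with Cv = (5/2)R = 20.8 J/(mol·K).
ΔU = 1.11×20.8×(160−259) = -2280 J.

-2280 J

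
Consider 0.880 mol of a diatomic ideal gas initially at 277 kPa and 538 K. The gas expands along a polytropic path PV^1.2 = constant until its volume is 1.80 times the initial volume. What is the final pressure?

V₁ = nRT₁/P₁ = 0.880×8.314×538/277 = 14.2 L.
Polytropic n=1.2: T₂ = T₁(V₁/V₂)^(n−1) = 538×(0.556)^0.20 = 478 K; P₂ = P₁(V₁/V₂)^n = 137 kPa.

137 kPa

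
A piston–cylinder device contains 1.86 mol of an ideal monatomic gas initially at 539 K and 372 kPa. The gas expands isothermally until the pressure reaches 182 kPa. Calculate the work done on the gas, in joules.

-5960 J

V₁ = nRT₁/P₁ = 1.86×8.314×539/372 = 22.4 L.
Isothermal: T stays 539 K; PV = const ⇒ V₂ = 45.8 L, P₂ = 182 kPa.
W = nRT ln(V₂/V₁) = 1.86×8.314×539×ln(2.04) = 5960 J.
Work done on the gas = −W_by = -5960 J.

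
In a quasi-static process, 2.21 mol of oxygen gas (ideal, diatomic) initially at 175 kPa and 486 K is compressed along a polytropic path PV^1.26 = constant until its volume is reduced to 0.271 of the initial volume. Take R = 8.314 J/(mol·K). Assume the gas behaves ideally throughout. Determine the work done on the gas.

V₁ = nRT₁/P₁ = 2.21×8.314×486/175 = 51.0 L.
Polytropic n=1.26: T₂ = T₁(V₁/V₂)^(n−1) = 486×(3.69)^0.26 = 682 K; P₂ = P₁(V₁/V₂)^n = 907 kPa.
W = (P₁V₁−P₂V₂)/(n−1) = (175×51.0−907×13.8)/0.26 = -13900 J.
Work done on the gas = −W_by = 13900 J.

13900 J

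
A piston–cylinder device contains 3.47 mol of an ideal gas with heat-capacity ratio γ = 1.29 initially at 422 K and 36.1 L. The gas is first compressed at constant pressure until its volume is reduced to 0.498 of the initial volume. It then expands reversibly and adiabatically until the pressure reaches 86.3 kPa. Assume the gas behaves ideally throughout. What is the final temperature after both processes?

155 K

P₁ = nRT₁/V₁ = 3.47×8.314×422/36.1 = 337 kPa.
Step 1 — Isobaric: P stays 337 kPa; V/T = const ⇒ T₂ = 210 K, V₂ = 18.0 L.
W = PΔV = 337×(18.0−36.1) kPa·L = -6110 J.
ΔU = nCvΔT = 3.47×28.7×(210−422) = -21100 J.
Q = ΔU + W = nCpΔT = -27200 J.
State after step 1: P = 337 kPa, V = 18.0 L, T = 210 K.
Step 2 — Adiabatic: T₂/T₁ = (P₂/P₁)^((γ−1)/γ) ⇒ T₂ = 210×(0.256)^0.225 = 155 K; V₂ = 51.7 L.
ΔU = nCvΔT = 3.47×28.7×(155−210) = -5520 J.
Q = 0 for an adiabatic process, so W = −ΔU = 5520 J.
Net over both steps: W = -594 J, Q = -27200 J, ΔU = -26600 J.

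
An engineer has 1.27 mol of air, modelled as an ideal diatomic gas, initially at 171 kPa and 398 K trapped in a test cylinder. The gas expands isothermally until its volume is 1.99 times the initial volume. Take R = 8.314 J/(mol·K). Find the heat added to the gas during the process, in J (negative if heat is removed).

V₁ = nRT₁/P₁ = 1.27×8.314×398/171 = 24.6 L.
Isothermal: T stays 398 K; PV = const ⇒ V₂ = 48.9 L, P₂ = 85.9 kPa.
ΔU = 0 (ideal gas, T constant).
W = nRT ln(V₂/V₁) = 1.27×8.314×398×ln(1.99) = 2890 J.
Q = ΔU + W = 2890 J.

2890 J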